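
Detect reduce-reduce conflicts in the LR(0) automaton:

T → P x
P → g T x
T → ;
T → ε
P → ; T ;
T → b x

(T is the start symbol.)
Yes — I1: [T → .] vs [T → ; .]

A reduce-reduce conflict occurs when an LR(0) state has two complete items [A → α .] and [B → β .] — both call for a reduction, and with no lookahead the parser cannot choose between them.

Augment with T' → T and build the canonical LR(0) collection (I0 = CLOSURE({[T' → . T]}), then GOTO on every symbol after a dot until no new states appear). It has 12 states:
  I0: { [P → . ; T ;], [P → . g T x], [T → . ;], [T → . P x], [T → . b x], [T → .], [T' → . T] }  — shift, reduce
  I1: { [P → . ; T ;], [P → . g T x], [P → ; . T ;], [T → . ;], [T → . P x], [T → . b x], [T → .], [T → ; .] }  — shift, 2 reduces
  I2: { [T → P . x] }  — shift
  I3: { [T' → T .] }  — accept
  I4: { [T → b . x] }  — shift
  I5: { [P → . ; T ;], [P → . g T x], [P → g . T x], [T → . ;], [T → . P x], [T → . b x], [T → .] }  — shift, reduce
  I6: { [P → g T . x] }  — shift
  I7: { [P → g T x .] }  — reduce
  I8: { [T → b x .] }  — reduce
  I9: { [T → P x .] }  — reduce
  I10: { [P → ; T . ;] }  — shift
  I11: { [P → ; T ; .] }  — reduce

I1 contains complete items [T → .], [T → ; .] — reduce-reduce conflict.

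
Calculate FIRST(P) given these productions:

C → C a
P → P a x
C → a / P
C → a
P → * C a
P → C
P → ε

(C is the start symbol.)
To compute FIRST(P), examine every production with P on the left-hand side, reading each right-hand side left to right until a non-nullable symbol is reached.

FIRST sets of the other non-terminals involved (by the same procedure, iterated to a fixed point):
  FIRST(C) = { 'a' }

From P → P a x:
  - P is the symbol being defined: contributes nothing new
    P is nullable, so continue to the next symbol
  - a is a terminal: add 'a' and stop
From P → * C a:
  - '*' is a terminal: add '*' and stop
From P → C:
  - C is a non-terminal: add FIRST(C) \ {ε} = { 'a' }
    C is not nullable, so stop
From P → ε:
  - ε-production, so ε ∈ FIRST(P)

Collecting: FIRST(P) = { '*', 'a', ε }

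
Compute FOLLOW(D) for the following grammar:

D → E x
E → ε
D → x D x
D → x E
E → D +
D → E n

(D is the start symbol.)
To compute FOLLOW(D), find every occurrence of D on a right-hand side N → α D β: add FIRST(β) \ {ε}, and if β is empty or nullable also add FOLLOW(N). Iterate to a fixed point.

D is the start symbol, so $ ∈ FOLLOW(D).
In D → x D x: D is followed by x, add FIRST(x) \ {ε} = { 'x' }
In E → D +: D is followed by '+', add FIRST('+') \ {ε} = { '+' }

Taking the union: FOLLOW(D) = { $, '+', 'x' }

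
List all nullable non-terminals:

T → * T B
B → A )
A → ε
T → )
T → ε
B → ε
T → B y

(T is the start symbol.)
{ 'A', 'B', 'T' }

ε-productions: A → ε, T → ε, B → ε
So A, T, B are immediately nullable.
Every non-terminal is now nullable.
Nullable = { 'A', 'B', 'T' }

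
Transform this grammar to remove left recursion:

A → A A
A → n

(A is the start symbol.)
A → n A'
A' → A A'
A' → ε

A is directly left-recursive. The standard transformation for
  A → A α₁ | ... | A α_m | β₁ | ... | β_n
is
  A  → β₁ A' | ... | β_n A'
  A' → α₁ A' | ... | α_m A' | ε

A → n becomes A → n A'
A → A A becomes A' → A A'
Add A' → ε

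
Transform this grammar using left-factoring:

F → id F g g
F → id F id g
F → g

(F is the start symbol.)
Left-factoring transforms A → αβ₁ | αβ₂ into A → αA' and A' → β₁ | β₂
(α is the longest common prefix among the alternatives). Repeat until
no nonterminal has two alternatives with a common prefix.

Round 1: F has alternatives sharing prefix 'id F'. Introduce F': F → id F F'
  Add: F' → g g
  Add: F' → id g

No remaining common prefixes — done.

Resulting grammar:
F → id F F'
F' → g g
F' → id g
F → g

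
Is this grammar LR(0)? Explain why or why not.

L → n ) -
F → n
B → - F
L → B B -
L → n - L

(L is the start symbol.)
Augment with L' → L and build the canonical LR(0) collection (I0 = CLOSURE({[L' → . L]}), then GOTO on every symbol after a dot until no new states appear). It has 13 states:
  I0: { [B → . - F], [L → . B B -], [L → . n ) -], [L → . n - L], [L' → . L] }  — shift
  I1: { [B → - . F], [F → . n] }  — shift
  I2: { [B → . - F], [L → B . B -] }  — shift
  I3: { [L' → L .] }  — accept
  I4: { [L → n . ) -], [L → n . - L] }  — shift
  I5: { [L → n ) . -] }  — shift
  I6: { [B → . - F], [L → . B B -], [L → . n ) -], [L → . n - L], [L → n - . L] }  — shift
  I7: { [L → n - L .] }  — reduce
  I8: { [L → n ) - .] }  — reduce
  I9: { [L → B B . -] }  — shift
  I10: { [L → B B - .] }  — reduce
  I11: { [B → - F .] }  — reduce
  I12: { [F → n .] }  — reduce

Every state is either a pure shift/goto state or contains exactly one complete item and nothing to shift — no conflicts. The grammar is LR(0).

Answer: Yes, the grammar is LR(0)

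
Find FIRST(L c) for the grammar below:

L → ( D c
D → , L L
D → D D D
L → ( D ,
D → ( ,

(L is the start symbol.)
{ '(' }

FIRST sets of the non-terminals involved (from the grammar, by fixed-point iteration):
  FIRST(L) = { '(' }

To compute FIRST(L c), process the symbols left to right:
Symbol L is a non-terminal. Add FIRST(L) \ {ε} = { '(' }
L is not nullable (ε ∉ FIRST(L)), so stop here.
FIRST(L c) = { '(' }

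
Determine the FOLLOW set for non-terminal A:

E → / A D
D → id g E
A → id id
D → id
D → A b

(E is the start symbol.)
{ 'b', 'id' }

To compute FOLLOW(A), find every occurrence of A on a right-hand side N → α A β: add FIRST(β) \ {ε}, and if β is empty or nullable also add FOLLOW(N). Iterate to a fixed point.

In E → / A D: A is followed by D, add FIRST(D) \ {ε} = { 'id' }
In D → A b: A is followed by b, add FIRST(b) \ {ε} = { 'b' }

Taking the union: FOLLOW(A) = { 'b', 'id' }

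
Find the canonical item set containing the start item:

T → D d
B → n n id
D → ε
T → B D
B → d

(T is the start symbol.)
First, augment the grammar with T' → T
I₀ = CLOSURE({ [T' → . T] }):
  [T' → . T] has the dot before T: add [T → . D d], [T → . B D]
  [T → . D d] has the dot before D: add [D → .]
  [T → . B D] has the dot before B: add [B → . n n id], [B → . d]
No further items can be added.

I₀ = { [B → . d], [B → . n n id], [D → .], [T → . B D], [T → . D d], [T' → . T] }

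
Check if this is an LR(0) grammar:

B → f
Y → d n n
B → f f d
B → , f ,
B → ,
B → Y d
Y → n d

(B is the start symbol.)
No. Shift-reduce conflict between [B → , .] and [B → , . f ,]

A grammar is LR(0) if no state in the canonical LR(0) collection has:
  - both a shift item (dot before a terminal) and a complete item (shift-reduce conflict), or
  - two or more complete items (reduce-reduce conflict; the accept item [B' → B .] counts as a complete item here).

Augment with B' → B and build the canonical LR(0) collection (I0 = CLOSURE({[B' → . B]}), then GOTO on every symbol after a dot until no new states appear). It has 15 states:
  I0: { [B → . , f ,], [B → . ,], [B → . Y d], [B → . f f d], [B → . f], [B' → . B], [Y → . d n n], [Y → . n d] }  — shift
  I1: { [B → , . f ,], [B → , .] }  — shift, reduce
  I2: { [B' → B .] }  — accept
  I3: { [B → Y . d] }  — shift
  I4: { [Y → d . n n] }  — shift
  I5: { [B → f . f d], [B → f .] }  — shift, reduce
  I6: { [Y → n . d] }  — shift
  I7: { [Y → n d .] }  — reduce
  I8: { [B → f f . d] }  — shift
  I9: { [B → f f d .] }  — reduce
  I10: { [Y → d n . n] }  — shift
  I11: { [Y → d n n .] }  — reduce
  I12: { [B → Y d .] }  — reduce
  I13: { [B → , f . ,] }  — shift
  I14: { [B → , f , .] }  — reduce

Conflict in state I1:
  Shift-reduce conflict between [B → , .] and [B → , . f ,]
So the grammar is NOT LR(0).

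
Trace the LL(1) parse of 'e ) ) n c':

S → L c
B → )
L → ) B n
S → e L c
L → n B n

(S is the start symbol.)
LL(1) parsing maintains a stack (initially the start symbol over $) and the input. At each step: if the stack top is a terminal, match it against the current input token; if it is a non-terminal N, replace it with the RHS of M[N, lookahead] (the unique production whose predict set contains the lookahead).

Stack is shown with the top on the left.

Stack      Input        Action
------------------------------
S $        e ) ) n c $  output S → e L c
e L c $    e ) ) n c $  match 'e'
L c $      ) ) n c $    output L → ) B n
) B n c $  ) ) n c $    match ')'
B n c $    ) n c $      output B → )
) n c $    ) n c $      match ')'
n c $      n c $        match 'n'
c $        c $          match 'c'
$          $            accept

The string is accepted.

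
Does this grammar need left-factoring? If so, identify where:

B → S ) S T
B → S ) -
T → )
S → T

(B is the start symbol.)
Left-factoring is needed when two productions for the same non-terminal
share a common prefix on the right-hand side.

Productions for B:
  B → S ) S T
  B → S ) -

Found common prefix 'S )' in productions for B

Answer: Yes, B has productions with common prefix 'S )'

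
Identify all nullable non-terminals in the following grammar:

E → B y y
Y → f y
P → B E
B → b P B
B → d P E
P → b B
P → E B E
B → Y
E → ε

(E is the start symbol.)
A non-terminal is nullable if it can derive ε (the empty string): either it has an ε-production, or it has a production whose right-hand side consists entirely of nullable non-terminals.

ε-productions: E → ε
So E is immediately nullable.
No further non-terminal can be added: every production for the remaining non-terminals contains a terminal or a non-nullable non-terminal.
Nullable = { 'E' }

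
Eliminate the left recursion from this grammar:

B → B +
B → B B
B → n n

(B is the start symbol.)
B is directly left-recursive. The standard transformation for
  A → A α₁ | ... | A α_m | β₁ | ... | β_n
is
  A  → β₁ A' | ... | β_n A'
  A' → α₁ A' | ... | α_m A' | ε

B → n n becomes B → n n B'
B → B + becomes B' → + B'
B → B B becomes B' → B B'
Add B' → ε

Resulting grammar:
B → n n B'
B' → + B'
B' → B B'
B' → ε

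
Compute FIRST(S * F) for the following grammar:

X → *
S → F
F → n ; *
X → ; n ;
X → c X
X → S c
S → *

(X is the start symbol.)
{ '*', 'n' }

FIRST sets of the non-terminals involved (from the grammar, by fixed-point iteration):
  FIRST(S) = { '*', 'n' }

To compute FIRST(S * F), process the symbols left to right:
Symbol S is a non-terminal. Add FIRST(S) \ {ε} = { '*', 'n' }
S is not nullable (ε ∉ FIRST(S)), so stop here.
FIRST(S * F) = { '*', 'n' }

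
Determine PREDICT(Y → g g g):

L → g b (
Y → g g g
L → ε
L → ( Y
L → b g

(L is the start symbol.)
PREDICT(Y → g g g) = (FIRST(RHS) \ {ε}) ∪ (FOLLOW(Y) if ε ∈ FIRST(RHS), i.e. RHS ⇒* ε)
FIRST(g g g) = { 'g' }
ε ∉ FIRST(g g g), so FOLLOW(Y) is not added.
PREDICT(Y → g g g) = { 'g' }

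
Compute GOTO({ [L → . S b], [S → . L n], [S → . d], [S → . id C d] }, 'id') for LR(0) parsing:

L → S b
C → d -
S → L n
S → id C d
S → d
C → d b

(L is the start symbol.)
{ [C → . d -], [C → . d b], [S → id . C d] }

GOTO(I, 'id') = CLOSURE({ [A → αX.β] : [A → α.Xβ] ∈ I, X = 'id' })

Items with dot before 'id', with the dot advanced:
  [S → . id C d] → [S → id . C d]
Closure of the advanced items:
  [S → id . C d] has the dot before C: add [C → . d -], [C → . d b]

GOTO = { [C → . d -], [C → . d b], [S → id . C d] }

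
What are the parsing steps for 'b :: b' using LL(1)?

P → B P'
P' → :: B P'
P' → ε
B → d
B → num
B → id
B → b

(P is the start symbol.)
LL(1) parsing maintains a stack (initially the start symbol over $) and the input. At each step: if the stack top is a terminal, match it against the current input token; if it is a non-terminal N, replace it with the RHS of M[N, lookahead] (the unique production whose predict set contains the lookahead).

Stack is shown with the top on the left.

Stack      Input     Action
---------------------------
P $        b :: b $  output P → B P'
B P' $     b :: b $  output B → b
b P' $     b :: b $  match 'b'
P' $       :: b $    output P' → :: B P'
:: B P' $  :: b $    match '::'
B P' $     b $       output B → b
b P' $     b $       match 'b'
P' $       $         output P' → ε
$          $         accept

The string is accepted.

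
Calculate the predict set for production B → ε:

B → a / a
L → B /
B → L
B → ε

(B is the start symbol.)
{ $, '/' }

PREDICT(B → ε) = (FIRST(RHS) \ {ε}) ∪ (FOLLOW(B) if ε ∈ FIRST(RHS), i.e. RHS ⇒* ε)
The right-hand side is ε (FIRST(ε) = { ε }), so the predict set is FOLLOW(B) = { $, '/' }
PREDICT(B → ε) = { $, '/' }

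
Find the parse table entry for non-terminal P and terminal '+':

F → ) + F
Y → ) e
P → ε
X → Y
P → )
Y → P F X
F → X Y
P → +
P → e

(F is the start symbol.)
P → ε, P → +

To find M[P, '+'], we find productions for P where '+' is in the predict set (PREDICT(N → α) = (FIRST(α) \ {ε}) ∪ (FOLLOW(N) if α ⇒* ε)).

Relevant sets:
  FOLLOW(P) = { ')', '+', 'e' }

P → ε: PREDICT = { ')', '+', 'e' }
  '+' is in predict set, so this production goes in M[P, '+']
P → ): PREDICT = { ')' }
P → +: PREDICT = { '+' }
  '+' is in predict set, so this production goes in M[P, '+']
P → e: PREDICT = { 'e' }

M[P, '+'] = P → ε, P → +  (a multiply-defined cell — the grammar is not LL(1))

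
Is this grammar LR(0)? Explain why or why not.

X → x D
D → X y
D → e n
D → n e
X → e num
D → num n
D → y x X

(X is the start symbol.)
Yes, the grammar is LR(0)

A grammar is LR(0) if no state in the canonical LR(0) collection has:
  - both a shift item (dot before a terminal) and a complete item (shift-reduce conflict), or
  - two or more complete items (reduce-reduce conflict; the accept item [X' → X .] counts as a complete item here).

Augment with X' → X and build the canonical LR(0) collection (I0 = CLOSURE({[X' → . X]}), then GOTO on every symbol after a dot until no new states appear). It has 17 states:
  I0: { [X → . e num], [X → . x D], [X' → . X] }  — shift
  I1: { [X' → X .] }  — accept
  I2: { [X → e . num] }  — shift
  I3: { [D → . X y], [D → . e n], [D → . n e], [D → . num n], [D → . y x X], [X → . e num], [X → . x D], [X → x . D] }  — shift
  I4: { [X → x D .] }  — reduce
  I5: { [D → X . y] }  — shift
  I6: { [D → e . n], [X → e . num] }  — shift
  I7: { [D → n . e] }  — shift
  I8: { [D → num . n] }  — shift
  I9: { [D → y . x X] }  — shift
  I10: { [D → y x . X], [X → . e num], [X → . x D] }  — shift
  I11: { [D → y x X .] }  — reduce
  I12: { [D → num n .] }  — reduce
  I13: { [D → n e .] }  — reduce
  I14: { [D → e n .] }  — reduce
  I15: { [X → e num .] }  — reduce
  I16: { [D → X y .] }  — reduce

Every state is either a pure shift/goto state or contains exactly one complete item and nothing to shift — no conflicts. The grammar is LR(0).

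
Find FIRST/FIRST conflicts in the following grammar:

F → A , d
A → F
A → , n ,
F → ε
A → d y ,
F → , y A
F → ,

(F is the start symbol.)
Yes. F → A ',' d / F → ',' y A on { ',' }; F → A ',' d / F → ',' on { ',' }; F → ',' y A / F → ',' on { ',' }; A → F / A → ',' n ',' on { ',' }; A → F / A → d y ',' on { 'd' }

FIRST sets of the non-terminals at (or reachable through a nullable prefix from) the front of some alternative:
  FIRST(A) = { ',', 'd', ε }
  FIRST(F) = { ',', 'd', ε }

Productions for F:
  F → A , d: FIRST = { ',', 'd' }
  F → ε: FIRST = { ε }
  F → , y A: FIRST = { ',' }
  F → ,: FIRST = { ',' }
Productions for A:
  A → F: FIRST = { ',', 'd', ε }
  A → , n ,: FIRST = { ',' }
  A → d y ,: FIRST = { 'd' }

Conflict for F: F → A , d and F → , y A
  Overlap: { ',' }
Conflict for F: F → A , d and F → ,
  Overlap: { ',' }
Conflict for F: F → , y A and F → ,
  Overlap: { ',' }
Conflict for A: A → F and A → , n ,
  Overlap: { ',' }
Conflict for A: A → F and A → d y ,
  Overlap: { 'd' }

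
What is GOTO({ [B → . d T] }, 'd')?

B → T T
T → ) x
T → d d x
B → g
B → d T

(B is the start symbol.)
{ [B → d . T], [T → . ) x], [T → . d d x] }

GOTO(I, 'd') = CLOSURE({ [A → αX.β] : [A → α.Xβ] ∈ I, X = 'd' })

Items with dot before 'd', with the dot advanced:
  [B → . d T] → [B → d . T]
Closure of the advanced items:
  [B → d . T] has the dot before T: add [T → . ) x], [T → . d d x]

GOTO = { [B → d . T], [T → . ) x], [T → . d d x] }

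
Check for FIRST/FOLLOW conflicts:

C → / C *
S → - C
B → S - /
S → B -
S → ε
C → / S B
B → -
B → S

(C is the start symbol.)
A FIRST/FOLLOW conflict occurs when a non-terminal N has a nullable alternative N → β (β ⇒* ε) and another alternative N → α with FIRST(α) ∩ FOLLOW(N) ≠ ∅: on such a lookahead the parser cannot decide between expanding α and letting N vanish via β.

Nullable non-terminals: B, S.
FIRST sets used below: FIRST(S) = { '-', ε }, FIRST(B) = { '-', ε }

B: nullable alternative(s) B → S; FOLLOW(B) = { $, '*', '-' }
  B → S - /: FIRST \ {ε} = { '-' } — overlaps FOLLOW(B) on { '-' }: CONFLICT
  B → -: FIRST \ {ε} = { '-' } — overlaps FOLLOW(B) on { '-' }: CONFLICT
  B → S: FIRST \ {ε} = { '-' } — this is the only nullable alternative, skip

S: nullable alternative(s) S → ε; FOLLOW(S) = { $, '*', '-' }
  S → - C: FIRST \ {ε} = { '-' } — overlaps FOLLOW(S) on { '-' }: CONFLICT
  S → B -: FIRST \ {ε} = { '-' } — overlaps FOLLOW(S) on { '-' }: CONFLICT
  S → ε: FIRST \ {ε} = { } — this is the only nullable alternative, skip

C has no nullable alternative, so no FIRST/FOLLOW check is needed there.

So the grammar has 4 FIRST/FOLLOW conflicts (marked CONFLICT above).

Answer: Yes. S → '-' C with FOLLOW(S) on { '-' }; S → B '-' with FOLLOW(S) on { '-' }; B → S '-' '/' with FOLLOW(B) on { '-' }; B → '-' with FOLLOW(B) on { '-' }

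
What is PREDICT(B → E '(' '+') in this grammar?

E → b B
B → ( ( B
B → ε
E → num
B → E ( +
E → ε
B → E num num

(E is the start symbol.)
PREDICT(B → E '(' '+') = (FIRST(RHS) \ {ε}) ∪ (FOLLOW(B) if ε ∈ FIRST(RHS), i.e. RHS ⇒* ε)
FIRST(E) = { 'b', 'num', ε }
FIRST(E '(' '+') = { '(', 'b', 'num' }
ε ∉ FIRST(E '(' '+'), so FOLLOW(B) is not added.
PREDICT(B → E '(' '+') = { '(', 'b', 'num' }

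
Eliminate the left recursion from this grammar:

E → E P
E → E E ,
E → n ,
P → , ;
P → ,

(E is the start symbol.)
E is directly left-recursive. The standard transformation for
  A → A α₁ | ... | A α_m | β₁ | ... | β_n
is
  A  → β₁ A' | ... | β_n A'
  A' → α₁ A' | ... | α_m A' | ε

E → n , becomes E → n , E'
E → E P becomes E' → P E'
E → E E , becomes E' → E , E'
Add E' → ε

Productions for other non-terminals are unchanged:
  P → , ;
  P → ,

Resulting grammar:
E → n , E'
E' → P E'
E' → E , E'
E' → ε
P → , ;
P → ,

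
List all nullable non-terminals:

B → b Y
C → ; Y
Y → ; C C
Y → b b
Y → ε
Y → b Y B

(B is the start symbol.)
ε-productions: Y → ε
So Y is immediately nullable.
No further non-terminal can be added: every production for the remaining non-terminals contains a terminal or a non-nullable non-terminal.
Nullable = { 'Y' }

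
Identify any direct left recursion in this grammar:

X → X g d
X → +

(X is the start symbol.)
Direct left recursion occurs when N → N α for some non-terminal N (the right-hand side begins with the left-hand side itself).

X → X g d: LEFT RECURSIVE (starts with X)
X → +: starts with '+'

The grammar has direct left recursion on: X.

Answer: Yes, X is left-recursive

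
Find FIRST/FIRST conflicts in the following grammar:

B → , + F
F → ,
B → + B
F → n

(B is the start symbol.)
Productions for B:
  B → , + F: FIRST = { ',' }
  B → + B: FIRST = { '+' }
Productions for F:
  F → ,: FIRST = { ',' }
  F → n: FIRST = { 'n' }

All alternatives of each non-terminal have pairwise disjoint FIRST sets.

Answer: No FIRST/FIRST conflicts.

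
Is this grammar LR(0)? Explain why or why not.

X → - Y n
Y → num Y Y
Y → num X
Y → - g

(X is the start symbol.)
Yes, the grammar is LR(0)

Augment with X' → X and build the canonical LR(0) collection (I0 = CLOSURE({[X' → . X]}), then GOTO on every symbol after a dot until no new states appear). It has 12 states:
  I0: { [X → . - Y n], [X' → . X] }  — shift
  I1: { [X → - . Y n], [Y → . - g], [Y → . num X], [Y → . num Y Y] }  — shift
  I2: { [X' → X .] }  — accept
  I3: { [Y → - . g] }  — shift
  I4: { [X → - Y . n] }  — shift
  I5: { [X → . - Y n], [Y → . - g], [Y → . num X], [Y → . num Y Y], [Y → num . X], [Y → num . Y Y] }  — shift
  I6: { [X → - . Y n], [Y → - . g], [Y → . - g], [Y → . num X], [Y → . num Y Y] }  — shift
  I7: { [Y → num X .] }  — reduce
  I8: { [Y → . - g], [Y → . num X], [Y → . num Y Y], [Y → num Y . Y] }  — shift
  I9: { [Y → num Y Y .] }  — reduce
  I10: { [Y → - g .] }  — reduce
  I11: { [X → - Y n .] }  — reduce

Every state is either a pure shift/goto state or contains exactly one complete item and nothing to shift — no conflicts. The grammar is LR(0).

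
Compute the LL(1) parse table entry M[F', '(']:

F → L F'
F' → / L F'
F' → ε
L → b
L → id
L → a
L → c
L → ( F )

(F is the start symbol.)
Empty (error entry)

To find M[F', '('], we find productions for F' where '(' is in the predict set (PREDICT(N → α) = (FIRST(α) \ {ε}) ∪ (FOLLOW(N) if α ⇒* ε)).

Relevant sets:
  FOLLOW(F') = { $, ')' }

F' → / L F': PREDICT = { '/' }
F' → ε: PREDICT = { $, ')' }

M[F', '('] is empty (no production applies)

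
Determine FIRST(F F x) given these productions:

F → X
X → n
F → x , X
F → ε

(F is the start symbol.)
{ 'n', 'x' }

FIRST sets of the non-terminals involved (from the grammar, by fixed-point iteration):
  FIRST(F) = { 'n', 'x', ε }

To compute FIRST(F F x), process the symbols left to right:
Symbol F is a non-terminal. Add FIRST(F) \ {ε} = { 'n', 'x' }
F is nullable (ε ∈ FIRST(F)), continue to the next symbol.
Symbol F is a non-terminal. Add FIRST(F) \ {ε} = { 'n', 'x' }
F is nullable (ε ∈ FIRST(F)), continue to the next symbol.
Symbol x is a terminal. Add 'x' and stop.
FIRST(F F x) = { 'n', 'x' }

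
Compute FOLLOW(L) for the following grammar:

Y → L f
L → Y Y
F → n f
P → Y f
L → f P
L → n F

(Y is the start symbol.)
In Y → L f: L is followed by f, add FIRST(f) \ {ε} = { 'f' }

Taking the union: FOLLOW(L) = { 'f' }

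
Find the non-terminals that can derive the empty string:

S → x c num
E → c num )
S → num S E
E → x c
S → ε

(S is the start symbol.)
A non-terminal is nullable if it can derive ε (the empty string): either it has an ε-production, or it has a production whose right-hand side consists entirely of nullable non-terminals.

ε-productions: S → ε
So S is immediately nullable.
No further non-terminal can be added: every production for the remaining non-terminals contains a terminal or a non-nullable non-terminal.
Nullable = { 'S' }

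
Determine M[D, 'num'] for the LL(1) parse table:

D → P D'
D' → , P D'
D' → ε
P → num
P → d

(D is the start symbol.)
To find M[D, 'num'], we find productions for D where 'num' is in the predict set (PREDICT(N → α) = (FIRST(α) \ {ε}) ∪ (FOLLOW(N) if α ⇒* ε)).

Relevant sets:
  FIRST(P) = { 'd', 'num' }

D → P D': PREDICT = { 'd', 'num' }
  'num' is in predict set, so this production goes in M[D, 'num']

M[D, 'num'] = D → P D'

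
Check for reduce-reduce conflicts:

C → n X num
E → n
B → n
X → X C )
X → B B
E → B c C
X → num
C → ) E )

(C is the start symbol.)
Yes — I14: [B → n .] vs [E → n .]

A reduce-reduce conflict occurs when an LR(0) state has two complete items [A → α .] and [B → β .] — both call for a reduction, and with no lookahead the parser cannot choose between them.

Augment with C' → C and build the canonical LR(0) collection (I0 = CLOSURE({[C' → . C]}), then GOTO on every symbol after a dot until no new states appear). It has 18 states:
  I0: { [C → . ) E )], [C → . n X num], [C' → . C] }  — shift
  I1: { [B → . n], [C → ) . E )], [E → . B c C], [E → . n] }  — shift
  I2: { [C' → C .] }  — accept
  I3: { [B → . n], [C → n . X num], [X → . B B], [X → . X C )], [X → . num] }  — shift
  I4: { [B → . n], [X → B . B] }  — shift
  I5: { [C → . ) E )], [C → . n X num], [C → n X . num], [X → X . C )] }  — shift
  I6: { [B → n .] }  — reduce
  I7: { [X → num .] }  — reduce
  I8: { [X → X C . )] }  — shift
  I9: { [C → n X num .] }  — reduce
  I10: { [X → X C ) .] }  — reduce
  I11: { [X → B B .] }  — reduce
  I12: { [E → B . c C] }  — shift
  I13: { [C → ) E . )] }  — shift
  I14: { [B → n .], [E → n .] }  — 2 reduces
  I15: { [C → ) E ) .] }  — reduce
  I16: { [C → . ) E )], [C → . n X num], [E → B c . C] }  — shift
  I17: { [E → B c C .] }  — reduce

I14 contains complete items [B → n .], [E → n .] — reduce-reduce conflict.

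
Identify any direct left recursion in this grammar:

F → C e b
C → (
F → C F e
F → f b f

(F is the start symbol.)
No direct left recursion

Direct left recursion occurs when N → N α for some non-terminal N (the right-hand side begins with the left-hand side itself).

F → C e b: starts with C
C → (: starts with '('
F → C F e: starts with C
F → f b f: starts with f

No direct left recursion found.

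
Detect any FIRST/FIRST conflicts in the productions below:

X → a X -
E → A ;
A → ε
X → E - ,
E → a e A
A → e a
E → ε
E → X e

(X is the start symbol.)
A FIRST/FIRST conflict occurs when two productions N → α and N → β for the same non-terminal have FIRST(α) ∩ FIRST(β) ≠ ∅ (with ε ∈ FIRST of a nullable right-hand side, so two nullable alternatives also conflict).

FIRST sets of the non-terminals at (or reachable through a nullable prefix from) the front of some alternative:
  FIRST(E) = { '-', ';', 'a', 'e', ε }
  FIRST(A) = { 'e', ε }
  FIRST(X) = { '-', ';', 'a', 'e' }

Productions for X:
  X → a X -: FIRST = { 'a' }
  X → E - ,: FIRST = { '-', ';', 'a', 'e' }
Productions for E:
  E → A ;: FIRST = { ';', 'e' }
  E → a e A: FIRST = { 'a' }
  E → ε: FIRST = { ε }
  E → X e: FIRST = { '-', ';', 'a', 'e' }
Productions for A:
  A → ε: FIRST = { ε }
  A → e a: FIRST = { 'e' }

Conflict for X: X → a X - and X → E - ,
  Overlap: { 'a' }
Conflict for E: E → A ; and E → X e
  Overlap: { ';', 'e' }
Conflict for E: E → a e A and E → X e
  Overlap: { 'a' }

Answer: Yes. X → a X '-' / X → E '-' ',' on { 'a' }; E → A ';' / E → X e on { ';', 'e' }; E → a e A / E → X e on { 'a' }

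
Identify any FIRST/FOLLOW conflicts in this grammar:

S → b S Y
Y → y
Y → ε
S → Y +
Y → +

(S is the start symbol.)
Yes. Y → y with FOLLOW(Y) on { 'y' }; Y → '+' with FOLLOW(Y) on { '+' }

A FIRST/FOLLOW conflict occurs when a non-terminal N has a nullable alternative N → β (β ⇒* ε) and another alternative N → α with FIRST(α) ∩ FOLLOW(N) ≠ ∅: on such a lookahead the parser cannot decide between expanding α and letting N vanish via β.

Nullable non-terminals: Y.

Y: nullable alternative(s) Y → ε; FOLLOW(Y) = { $, '+', 'y' }
  Y → y: FIRST \ {ε} = { 'y' } — overlaps FOLLOW(Y) on { 'y' }: CONFLICT
  Y → ε: FIRST \ {ε} = { } — this is the only nullable alternative, skip
  Y → +: FIRST \ {ε} = { '+' } — overlaps FOLLOW(Y) on { '+' }: CONFLICT

S has no nullable alternative, so no FIRST/FOLLOW check is needed there.

So the grammar has 2 FIRST/FOLLOW conflicts (marked CONFLICT above).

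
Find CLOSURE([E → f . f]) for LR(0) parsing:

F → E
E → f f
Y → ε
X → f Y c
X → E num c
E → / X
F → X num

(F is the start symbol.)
{ [E → f . f] }

To compute CLOSURE, for each item [A → α.Bβ] where B is a non-terminal, add [B → .γ] for all productions B → γ; repeat for the newly added items until nothing changes.

Start with: [E → f . f]
The dot precedes the terminal f, so nothing is added.

CLOSURE = { [E → f . f] }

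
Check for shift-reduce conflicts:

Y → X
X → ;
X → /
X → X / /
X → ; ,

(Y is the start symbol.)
Yes — I2: [X → ; .] vs [X → ; . ,]; I3: [Y → X .] vs [X → X . / /]

Augment with Y' → Y and build the canonical LR(0) collection (I0 = CLOSURE({[Y' → . Y]}), then GOTO on every symbol after a dot until no new states appear). It has 8 states:
  I0: { [X → . /], [X → . ; ,], [X → . ;], [X → . X / /], [Y → . X], [Y' → . Y] }  — shift
  I1: { [X → / .] }  — reduce
  I2: { [X → ; . ,], [X → ; .] }  — shift, reduce
  I3: { [X → X . / /], [Y → X .] }  — shift, reduce
  I4: { [Y' → Y .] }  — accept
  I5: { [X → X / . /] }  — shift
  I6: { [X → X / / .] }  — reduce
  I7: { [X → ; , .] }  — reduce

I2 contains reduce item [X → ; .] and shift item [X → ; . ,] — shift-reduce conflict.
I3 contains reduce item [Y → X .] and shift item [X → X . / /] — shift-reduce conflict.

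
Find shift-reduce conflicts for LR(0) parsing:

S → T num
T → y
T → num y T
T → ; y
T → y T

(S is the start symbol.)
Yes — I5: [T → y .] vs [T → . ; y]

Augment with S' → S and build the canonical LR(0) collection (I0 = CLOSURE({[S' → . S]}), then GOTO on every symbol after a dot until no new states appear). It has 11 states:
  I0: { [S → . T num], [S' → . S], [T → . ; y], [T → . num y T], [T → . y T], [T → . y] }  — shift
  I1: { [T → ; . y] }  — shift
  I2: { [S' → S .] }  — accept
  I3: { [S → T . num] }  — shift
  I4: { [T → num . y T] }  — shift
  I5: { [T → . ; y], [T → . num y T], [T → . y T], [T → . y], [T → y . T], [T → y .] }  — shift, reduce
  I6: { [T → y T .] }  — reduce
  I7: { [T → . ; y], [T → . num y T], [T → . y T], [T → . y], [T → num y . T] }  — shift
  I8: { [T → num y T .] }  — reduce
  I9: { [S → T num .] }  — reduce
  I10: { [T → ; y .] }  — reduce

I5 contains reduce item [T → y .] and shift items [T → . ; y], [T → . num y T], [T → . y], [T → . y T] — shift-reduce conflict.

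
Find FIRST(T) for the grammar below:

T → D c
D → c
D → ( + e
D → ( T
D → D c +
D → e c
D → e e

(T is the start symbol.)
To compute FIRST(T), examine every production with T on the left-hand side, reading each right-hand side left to right until a non-nullable symbol is reached.

FIRST sets of the other non-terminals involved (by the same procedure, iterated to a fixed point):
  FIRST(D) = { '(', 'c', 'e' }

From T → D c:
  - D is a non-terminal: add FIRST(D) \ {ε} = { '(', 'c', 'e' }
    D is not nullable, so stop

Collecting: FIRST(T) = { '(', 'c', 'e' }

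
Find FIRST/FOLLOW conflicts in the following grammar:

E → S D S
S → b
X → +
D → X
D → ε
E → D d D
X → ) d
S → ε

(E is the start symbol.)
Yes. S → b with FOLLOW(S) on { 'b' }

A FIRST/FOLLOW conflict occurs when a non-terminal N has a nullable alternative N → β (β ⇒* ε) and another alternative N → α with FIRST(α) ∩ FOLLOW(N) ≠ ∅: on such a lookahead the parser cannot decide between expanding α and letting N vanish via β.

Nullable non-terminals: D, E, S.
FIRST sets used below: FIRST(X) = { ')', '+' }, FIRST(S) = { 'b', ε }, FIRST(D) = { ')', '+', ε }

D: nullable alternative(s) D → ε; FOLLOW(D) = { $, 'b', 'd' }
  D → X: FIRST \ {ε} = { ')', '+' } — disjoint from FOLLOW(D)
  D → ε: FIRST \ {ε} = { } — this is the only nullable alternative, skip

E: nullable alternative(s) E → S D S; FOLLOW(E) = { $ }
  E → S D S: FIRST \ {ε} = { ')', '+', 'b' } — this is the only nullable alternative, skip
  E → D d D: FIRST \ {ε} = { ')', '+', 'd' } — disjoint from FOLLOW(E)

S: nullable alternative(s) S → ε; FOLLOW(S) = { $, ')', '+', 'b' }
  S → b: FIRST \ {ε} = { 'b' } — overlaps FOLLOW(S) on { 'b' }: CONFLICT
  S → ε: FIRST \ {ε} = { } — this is the only nullable alternative, skip

X has no nullable alternative, so no FIRST/FOLLOW check is needed there.

So the grammar has 1 FIRST/FOLLOW conflict (marked CONFLICT above).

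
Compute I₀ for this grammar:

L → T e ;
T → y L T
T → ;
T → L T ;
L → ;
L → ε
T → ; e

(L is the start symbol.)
{ [L → . ;], [L → . T e ;], [L → .], [L' → . L], [T → . ; e], [T → . ;], [T → . L T ;], [T → . y L T] }

First, augment the grammar with L' → L
I₀ = CLOSURE({ [L' → . L] }):
  [L' → . L] has the dot before L: add [L → . T e ;], [L → . ;], [L → .]
  [L → . T e ;] has the dot before T: add [T → . y L T], [T → . ;], [T → . L T ;], [T → . ; e]
No further items can be added.

I₀ = { [L → . ;], [L → . T e ;], [L → .], [L' → . L], [T → . ; e], [T → . ;], [T → . L T ;], [T → . y L T] }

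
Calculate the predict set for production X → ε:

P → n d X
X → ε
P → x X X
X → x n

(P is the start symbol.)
PREDICT(X → ε) = (FIRST(RHS) \ {ε}) ∪ (FOLLOW(X) if ε ∈ FIRST(RHS), i.e. RHS ⇒* ε)
The right-hand side is ε (FIRST(ε) = { ε }), so the predict set is FOLLOW(X) = { $, 'x' }
PREDICT(X → ε) = { $, 'x' }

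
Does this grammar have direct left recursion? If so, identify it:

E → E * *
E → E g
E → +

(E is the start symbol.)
Yes, E is left-recursive

Direct left recursion occurs when N → N α for some non-terminal N (the right-hand side begins with the left-hand side itself).

E → E * *: LEFT RECURSIVE (starts with E)
E → E g: LEFT RECURSIVE (starts with E)
E → +: starts with '+'

The grammar has direct left recursion on: E.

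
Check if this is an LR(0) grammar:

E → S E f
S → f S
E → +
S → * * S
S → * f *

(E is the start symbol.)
Yes, the grammar is LR(0)

A grammar is LR(0) if no state in the canonical LR(0) collection has:
  - both a shift item (dot before a terminal) and a complete item (shift-reduce conflict), or
  - two or more complete items (reduce-reduce conflict; the accept item [E' → E .] counts as a complete item here).

Augment with E' → E and build the canonical LR(0) collection (I0 = CLOSURE({[E' → . E]}), then GOTO on every symbol after a dot until no new states appear). It has 13 states:
  I0: { [E → . +], [E → . S E f], [E' → . E], [S → . * * S], [S → . * f *], [S → . f S] }  — shift
  I1: { [S → * . * S], [S → * . f *] }  — shift
  I2: { [E → + .] }  — reduce
  I3: { [E' → E .] }  — accept
  I4: { [E → . +], [E → . S E f], [E → S . E f], [S → . * * S], [S → . * f *], [S → . f S] }  — shift
  I5: { [S → . * * S], [S → . * f *], [S → . f S], [S → f . S] }  — shift
  I6: { [S → f S .] }  — reduce
  I7: { [E → S E . f] }  — shift
  I8: { [E → S E f .] }  — reduce
  I9: { [S → * * . S], [S → . * * S], [S → . * f *], [S → . f S] }  — shift
  I10: { [S → * f . *] }  — shift
  I11: { [S → * f * .] }  — reduce
  I12: { [S → * * S .] }  — reduce

Every state is either a pure shift/goto state or contains exactly one complete item and nothing to shift — no conflicts. The grammar is LR(0).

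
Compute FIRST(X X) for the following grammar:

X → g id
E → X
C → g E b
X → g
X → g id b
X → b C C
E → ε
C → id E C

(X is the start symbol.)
{ 'b', 'g' }

FIRST sets of the non-terminals involved (from the grammar, by fixed-point iteration):
  FIRST(X) = { 'b', 'g' }

To compute FIRST(X X), process the symbols left to right:
Symbol X is a non-terminal. Add FIRST(X) \ {ε} = { 'b', 'g' }
X is not nullable (ε ∉ FIRST(X)), so stop here.
FIRST(X X) = { 'b', 'g' }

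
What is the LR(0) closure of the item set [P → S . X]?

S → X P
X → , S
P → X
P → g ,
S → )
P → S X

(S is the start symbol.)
{ [P → S . X], [X → . , S] }

Start with: [P → S . X]
  [P → S . X] has the dot before X: add [X → . , S]
No further items can be added.

CLOSURE = { [P → S . X], [X → . , S] }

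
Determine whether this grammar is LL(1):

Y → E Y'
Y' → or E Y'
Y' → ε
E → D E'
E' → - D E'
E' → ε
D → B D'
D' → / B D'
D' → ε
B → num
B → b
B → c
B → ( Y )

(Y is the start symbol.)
Relevant sets:
  FOLLOW(Y') = { $, ')' }
  FOLLOW(E') = { $, ')', 'or' }
  FOLLOW(D') = { $, ')', '-', 'or' }

For Y':
  PREDICT(Y' → or E Y') = { 'or' }
  PREDICT(Y' → ε) = { $, ')' }
For E':
  PREDICT(E' → '-' D E') = { '-' }
  PREDICT(E' → ε) = { $, ')', 'or' }
For D':
  PREDICT(D' → '/' B D') = { '/' }
  PREDICT(D' → ε) = { $, ')', '-', 'or' }
For B:
  PREDICT(B → num) = { 'num' }
  PREDICT(B → b) = { 'b' }
  PREDICT(B → c) = { 'c' }
  PREDICT(B → '(' Y ')') = { '(' }
Y, E, D have a single production, so nothing to check there.

All predict sets are disjoint. The grammar IS LL(1).

Answer: Yes, the grammar is LL(1).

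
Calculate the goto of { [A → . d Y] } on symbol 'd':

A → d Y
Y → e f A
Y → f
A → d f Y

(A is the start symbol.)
{ [A → d . Y], [Y → . e f A], [Y → . f] }

GOTO(I, 'd') = CLOSURE({ [A → αX.β] : [A → α.Xβ] ∈ I, X = 'd' })

Items with dot before 'd', with the dot advanced:
  [A → . d Y] → [A → d . Y]
Closure of the advanced items:
  [A → d . Y] has the dot before Y: add [Y → . e f A], [Y → . f]

GOTO = { [A → d . Y], [Y → . e f A], [Y → . f] }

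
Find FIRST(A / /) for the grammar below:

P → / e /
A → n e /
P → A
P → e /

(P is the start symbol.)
FIRST sets of the non-terminals involved (from the grammar, by fixed-point iteration):
  FIRST(A) = { 'n' }

To compute FIRST(A / /), process the symbols left to right:
Symbol A is a non-terminal. Add FIRST(A) \ {ε} = { 'n' }
A is not nullable (ε ∉ FIRST(A)), so stop here.
FIRST(A / /) = { 'n' }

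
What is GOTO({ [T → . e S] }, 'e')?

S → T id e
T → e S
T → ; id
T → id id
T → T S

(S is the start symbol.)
{ [S → . T id e], [T → . ; id], [T → . T S], [T → . e S], [T → . id id], [T → e . S] }

GOTO(I, 'e') = CLOSURE({ [A → αX.β] : [A → α.Xβ] ∈ I, X = 'e' })

Items with dot before 'e', with the dot advanced:
  [T → . e S] → [T → e . S]
Closure of the advanced items:
  [T → e . S] has the dot before S: add [S → . T id e]
  [S → . T id e] has the dot before T: add [T → . e S], [T → . ; id], [T → . id id], [T → . T S]

GOTO = { [S → . T id e], [T → . ; id], [T → . T S], [T → . e S], [T → . id id], [T → e . S] }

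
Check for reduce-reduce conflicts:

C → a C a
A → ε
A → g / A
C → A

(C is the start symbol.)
No reduce-reduce conflicts

Augment with C' → C and build the canonical LR(0) collection (I0 = CLOSURE({[C' → . C]}), then GOTO on every symbol after a dot until no new states appear). It has 9 states:
  I0: { [A → . g / A], [A → .], [C → . A], [C → . a C a], [C' → . C] }  — shift, reduce
  I1: { [C → A .] }  — reduce
  I2: { [C' → C .] }  — accept
  I3: { [A → . g / A], [A → .], [C → . A], [C → . a C a], [C → a . C a] }  — shift, reduce
  I4: { [A → g . / A] }  — shift
  I5: { [A → . g / A], [A → .], [A → g / . A] }  — shift, reduce
  I6: { [A → g / A .] }  — reduce
  I7: { [C → a C . a] }  — shift
  I8: { [C → a C a .] }  — reduce

No state contains more than one complete item.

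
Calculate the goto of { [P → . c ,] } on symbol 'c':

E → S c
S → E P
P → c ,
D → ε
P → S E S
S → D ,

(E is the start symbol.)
{ [P → c . ,] }

GOTO(I, 'c') = CLOSURE({ [A → αX.β] : [A → α.Xβ] ∈ I, X = 'c' })

Items with dot before 'c', with the dot advanced:
  [P → . c ,] → [P → c . ,]
Closure adds nothing (no advanced item has the dot before a non-terminal).

GOTO = { [P → c . ,] }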